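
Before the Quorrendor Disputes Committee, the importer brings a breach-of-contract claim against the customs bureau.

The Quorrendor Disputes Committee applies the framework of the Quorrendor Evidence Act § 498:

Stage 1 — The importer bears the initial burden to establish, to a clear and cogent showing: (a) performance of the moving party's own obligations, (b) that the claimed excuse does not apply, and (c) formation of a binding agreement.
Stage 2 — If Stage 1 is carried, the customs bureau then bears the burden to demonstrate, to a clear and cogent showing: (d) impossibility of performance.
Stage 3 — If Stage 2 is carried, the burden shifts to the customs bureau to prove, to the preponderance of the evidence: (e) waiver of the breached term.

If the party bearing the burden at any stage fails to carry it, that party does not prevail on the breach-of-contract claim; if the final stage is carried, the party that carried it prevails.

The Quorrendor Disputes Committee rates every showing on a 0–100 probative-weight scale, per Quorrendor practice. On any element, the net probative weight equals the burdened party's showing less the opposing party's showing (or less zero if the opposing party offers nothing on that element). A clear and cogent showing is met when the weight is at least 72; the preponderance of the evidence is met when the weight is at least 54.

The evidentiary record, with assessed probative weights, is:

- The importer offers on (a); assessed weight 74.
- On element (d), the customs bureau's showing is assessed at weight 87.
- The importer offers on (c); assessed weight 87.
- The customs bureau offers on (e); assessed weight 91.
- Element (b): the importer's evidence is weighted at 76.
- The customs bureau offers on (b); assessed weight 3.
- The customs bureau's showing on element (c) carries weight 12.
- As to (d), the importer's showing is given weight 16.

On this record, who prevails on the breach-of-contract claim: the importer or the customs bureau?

importer

At Stage 1 the importer must meet a clear and cogent showing (weight is at least 72): on (a) the weight is 74, ≥ 72, so (a) meets the standard; on (b) the weight is 76 less the opposing 3 gives net 73, which does reach 72, so (b) meets the standard; on (c) the weight is 87 less the opposing 12 gives net 75, ≥ 72, so (c) meets the standard.
  Stage 1 carried; the burden shifts to the customs bureau.
At Stage 2 the customs bureau must meet a clear and cogent showing (weight is at least 72): on (d) the weight is 87 less the opposing 16 gives net 71, which does not reach 72, so (d) does not meet the standard.
  Stage 2 not carried; the customs bureau fails its burden.
So the importer prevails.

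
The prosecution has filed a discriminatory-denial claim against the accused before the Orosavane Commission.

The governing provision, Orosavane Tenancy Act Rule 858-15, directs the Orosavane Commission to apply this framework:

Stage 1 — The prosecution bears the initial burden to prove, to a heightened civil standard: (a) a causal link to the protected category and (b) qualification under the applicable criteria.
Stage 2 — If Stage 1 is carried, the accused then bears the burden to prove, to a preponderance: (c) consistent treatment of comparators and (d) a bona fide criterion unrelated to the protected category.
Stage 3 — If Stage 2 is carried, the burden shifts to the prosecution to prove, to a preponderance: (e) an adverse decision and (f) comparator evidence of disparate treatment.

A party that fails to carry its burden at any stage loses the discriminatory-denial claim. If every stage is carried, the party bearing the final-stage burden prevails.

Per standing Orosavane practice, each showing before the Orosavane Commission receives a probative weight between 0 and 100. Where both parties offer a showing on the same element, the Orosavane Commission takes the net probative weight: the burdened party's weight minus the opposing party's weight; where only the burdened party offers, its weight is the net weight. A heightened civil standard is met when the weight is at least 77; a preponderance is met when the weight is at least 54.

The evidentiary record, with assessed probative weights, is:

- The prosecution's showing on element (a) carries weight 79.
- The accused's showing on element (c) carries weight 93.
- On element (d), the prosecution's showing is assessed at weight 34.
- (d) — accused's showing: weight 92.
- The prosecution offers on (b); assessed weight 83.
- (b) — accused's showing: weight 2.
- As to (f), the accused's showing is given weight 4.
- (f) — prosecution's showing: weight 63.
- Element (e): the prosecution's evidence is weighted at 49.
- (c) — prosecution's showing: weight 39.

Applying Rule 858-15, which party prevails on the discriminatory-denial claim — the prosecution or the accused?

Stage 1 (prosecution, a heightened civil standard, weight is at least 77): (a) 79 ≥ 77 — meets; (b) net 83−2=81 ≥ 77 — meets.
  Stage 1 carried; the burden shifts to the accused.
Stage 2 (accused, a preponderance, weight is at least 54): (c) net 93−39=54 ≥ 54 — meets; (d) net 92−34=58 ≥ 54 — meets.
  Stage 2 carried; the burden shifts to the prosecution.
Stage 3 (prosecution, a preponderance, weight is at least 54): (e) 49 < 54 — fails; (f) net 63−4=59 ≥ 54 — meets.
  Stage 3 not carried; the prosecution fails its burden.
The analysis ends at Stage 3; the accused prevails.

accused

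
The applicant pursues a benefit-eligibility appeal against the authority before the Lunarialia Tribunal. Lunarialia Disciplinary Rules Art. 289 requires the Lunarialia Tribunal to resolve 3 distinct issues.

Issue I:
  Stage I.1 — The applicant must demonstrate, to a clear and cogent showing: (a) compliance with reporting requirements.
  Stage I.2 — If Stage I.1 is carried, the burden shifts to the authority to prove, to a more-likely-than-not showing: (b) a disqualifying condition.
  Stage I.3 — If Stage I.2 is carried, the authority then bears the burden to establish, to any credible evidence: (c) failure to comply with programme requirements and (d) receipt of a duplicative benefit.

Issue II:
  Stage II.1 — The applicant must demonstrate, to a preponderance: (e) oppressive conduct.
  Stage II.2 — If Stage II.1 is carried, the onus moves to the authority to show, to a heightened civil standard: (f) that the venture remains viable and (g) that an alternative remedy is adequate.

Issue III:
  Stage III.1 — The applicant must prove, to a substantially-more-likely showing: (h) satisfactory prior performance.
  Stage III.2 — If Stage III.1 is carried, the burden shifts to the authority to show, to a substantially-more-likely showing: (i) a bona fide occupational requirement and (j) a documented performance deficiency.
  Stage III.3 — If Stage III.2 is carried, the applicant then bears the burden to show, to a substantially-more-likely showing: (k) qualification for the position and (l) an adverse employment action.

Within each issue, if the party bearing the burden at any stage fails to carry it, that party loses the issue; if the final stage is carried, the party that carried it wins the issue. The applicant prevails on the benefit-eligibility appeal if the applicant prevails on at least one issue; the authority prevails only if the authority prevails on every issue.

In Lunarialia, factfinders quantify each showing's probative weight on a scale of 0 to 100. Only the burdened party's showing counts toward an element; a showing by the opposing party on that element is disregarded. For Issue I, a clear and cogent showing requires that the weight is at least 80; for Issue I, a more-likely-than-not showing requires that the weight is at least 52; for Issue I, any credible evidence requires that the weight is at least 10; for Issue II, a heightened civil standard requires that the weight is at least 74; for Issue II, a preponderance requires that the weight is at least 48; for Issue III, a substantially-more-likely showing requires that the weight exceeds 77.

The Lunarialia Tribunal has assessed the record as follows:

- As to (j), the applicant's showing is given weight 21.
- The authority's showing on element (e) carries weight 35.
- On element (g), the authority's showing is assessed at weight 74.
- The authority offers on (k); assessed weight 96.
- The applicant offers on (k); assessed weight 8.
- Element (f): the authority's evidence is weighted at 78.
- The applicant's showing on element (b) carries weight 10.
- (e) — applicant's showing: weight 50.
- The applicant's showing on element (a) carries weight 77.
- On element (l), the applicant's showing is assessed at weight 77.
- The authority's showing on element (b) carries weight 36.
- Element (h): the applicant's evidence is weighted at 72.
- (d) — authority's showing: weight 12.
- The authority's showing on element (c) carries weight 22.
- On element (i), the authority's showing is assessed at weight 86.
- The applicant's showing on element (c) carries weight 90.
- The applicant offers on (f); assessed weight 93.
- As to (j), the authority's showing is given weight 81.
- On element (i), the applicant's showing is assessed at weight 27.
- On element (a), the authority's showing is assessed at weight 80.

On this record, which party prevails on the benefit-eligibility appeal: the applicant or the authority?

— Issue I —
Stage I.1 (applicant, a clear and cogent showing, weight is at least 80): (a) 77 (authority's 80 disregarded) < 80 — fails.
  Not every element is met, so the applicant fails to carry Stage I.1.
The analysis ends at Stage I.1; the authority prevails on this issue.
— Issue II —
At Stage II.1 the applicant must meet a preponderance (weight is at least 48): on (e) the weight is 50 (the authority's 35 is given no effect), ≥ 48, so (e) meets the standard.
  Stage II.1 is satisfied; the onus moves to the authority.
At Stage II.2 the authority must meet a heightened civil standard (weight is at least 74): on (f) the weight is 78 (the applicant's 93 is given no effect), which does reach 74, so (f) meets the standard; on (g) the weight is 74, which does reach 74, so (g) meets the standard.
  The authority carries the last stage.
Every stage carried; the authority prevails on this issue.
— Issue III —
Stage III.1 — burden on applicant; standard: a substantially-more-likely showing (weight exceeds 77).
    (h): 72 ≤ 77 [not met]
  The applicant does not carry Stage III.1.
The analysis ends at Stage III.1; the authority prevails on this issue.
Per-issue: Issue I → authority; Issue II → authority; Issue III → authority. The applicant must prevail on at least one issue; overall, the authority prevails.

authority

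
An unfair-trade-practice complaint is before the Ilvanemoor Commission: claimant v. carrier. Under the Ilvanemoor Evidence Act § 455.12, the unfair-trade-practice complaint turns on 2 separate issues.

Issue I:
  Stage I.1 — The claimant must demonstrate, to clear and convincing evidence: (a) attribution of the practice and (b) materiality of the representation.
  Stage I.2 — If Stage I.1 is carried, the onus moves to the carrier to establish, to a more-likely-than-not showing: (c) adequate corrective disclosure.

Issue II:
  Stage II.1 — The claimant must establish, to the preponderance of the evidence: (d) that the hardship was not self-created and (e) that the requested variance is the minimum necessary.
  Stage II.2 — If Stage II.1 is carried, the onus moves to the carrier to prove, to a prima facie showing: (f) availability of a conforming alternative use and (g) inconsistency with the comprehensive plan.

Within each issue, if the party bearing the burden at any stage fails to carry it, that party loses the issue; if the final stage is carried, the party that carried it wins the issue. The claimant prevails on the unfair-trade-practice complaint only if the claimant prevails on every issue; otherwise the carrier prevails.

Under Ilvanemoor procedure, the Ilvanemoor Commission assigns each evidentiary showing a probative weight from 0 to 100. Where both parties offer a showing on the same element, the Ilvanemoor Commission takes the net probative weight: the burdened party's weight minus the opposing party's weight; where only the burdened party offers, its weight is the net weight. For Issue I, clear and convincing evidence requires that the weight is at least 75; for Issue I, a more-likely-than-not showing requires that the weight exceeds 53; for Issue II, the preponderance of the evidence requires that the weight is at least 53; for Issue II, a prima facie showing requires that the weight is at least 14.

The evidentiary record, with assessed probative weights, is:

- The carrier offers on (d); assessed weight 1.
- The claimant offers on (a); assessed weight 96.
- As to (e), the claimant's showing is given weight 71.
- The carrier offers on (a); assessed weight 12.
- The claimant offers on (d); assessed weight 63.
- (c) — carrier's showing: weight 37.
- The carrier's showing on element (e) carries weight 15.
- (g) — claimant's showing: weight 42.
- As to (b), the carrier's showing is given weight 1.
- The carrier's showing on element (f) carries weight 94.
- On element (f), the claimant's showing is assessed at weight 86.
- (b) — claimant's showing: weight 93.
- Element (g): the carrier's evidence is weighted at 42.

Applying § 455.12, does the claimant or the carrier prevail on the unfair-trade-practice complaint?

— Issue I —
Stage I.1 (claimant, clear and convincing evidence, weight is at least 75): (a) net 96−12=84 ≥ 75 — meets; (b) net 93−1=92 ≥ 75 — meets.
  Stage I.1 is satisfied; the onus moves to the carrier.
Stage I.2 (carrier, a more-likely-than-not showing, weight exceeds 53): (c) 37 ≤ 53 — fails.
  Stage I.2 not carried; the carrier fails its burden.
The claimant prevails on this issue.
— Issue II —
Stage II.1 (claimant, the preponderance of the evidence, weight is at least 53): (d) net 63−1=62 ≥ 53 — meets; (e) net 71−15=56 ≥ 53 — meets.
  All elements met. The burden passes to the carrier.
Stage II.2 (carrier, a prima facie showing, weight is at least 14): (f) net 94−86=8 < 14 — fails; (g) net 42−42=0 < 14 — fails.
  The carrier does not carry Stage II.2.
The analysis ends at Stage II.2; the claimant prevails on this issue.
Per-issue: Issue I → claimant; Issue II → claimant. The claimant must prevail on every issue; overall, the claimant prevails.

claimant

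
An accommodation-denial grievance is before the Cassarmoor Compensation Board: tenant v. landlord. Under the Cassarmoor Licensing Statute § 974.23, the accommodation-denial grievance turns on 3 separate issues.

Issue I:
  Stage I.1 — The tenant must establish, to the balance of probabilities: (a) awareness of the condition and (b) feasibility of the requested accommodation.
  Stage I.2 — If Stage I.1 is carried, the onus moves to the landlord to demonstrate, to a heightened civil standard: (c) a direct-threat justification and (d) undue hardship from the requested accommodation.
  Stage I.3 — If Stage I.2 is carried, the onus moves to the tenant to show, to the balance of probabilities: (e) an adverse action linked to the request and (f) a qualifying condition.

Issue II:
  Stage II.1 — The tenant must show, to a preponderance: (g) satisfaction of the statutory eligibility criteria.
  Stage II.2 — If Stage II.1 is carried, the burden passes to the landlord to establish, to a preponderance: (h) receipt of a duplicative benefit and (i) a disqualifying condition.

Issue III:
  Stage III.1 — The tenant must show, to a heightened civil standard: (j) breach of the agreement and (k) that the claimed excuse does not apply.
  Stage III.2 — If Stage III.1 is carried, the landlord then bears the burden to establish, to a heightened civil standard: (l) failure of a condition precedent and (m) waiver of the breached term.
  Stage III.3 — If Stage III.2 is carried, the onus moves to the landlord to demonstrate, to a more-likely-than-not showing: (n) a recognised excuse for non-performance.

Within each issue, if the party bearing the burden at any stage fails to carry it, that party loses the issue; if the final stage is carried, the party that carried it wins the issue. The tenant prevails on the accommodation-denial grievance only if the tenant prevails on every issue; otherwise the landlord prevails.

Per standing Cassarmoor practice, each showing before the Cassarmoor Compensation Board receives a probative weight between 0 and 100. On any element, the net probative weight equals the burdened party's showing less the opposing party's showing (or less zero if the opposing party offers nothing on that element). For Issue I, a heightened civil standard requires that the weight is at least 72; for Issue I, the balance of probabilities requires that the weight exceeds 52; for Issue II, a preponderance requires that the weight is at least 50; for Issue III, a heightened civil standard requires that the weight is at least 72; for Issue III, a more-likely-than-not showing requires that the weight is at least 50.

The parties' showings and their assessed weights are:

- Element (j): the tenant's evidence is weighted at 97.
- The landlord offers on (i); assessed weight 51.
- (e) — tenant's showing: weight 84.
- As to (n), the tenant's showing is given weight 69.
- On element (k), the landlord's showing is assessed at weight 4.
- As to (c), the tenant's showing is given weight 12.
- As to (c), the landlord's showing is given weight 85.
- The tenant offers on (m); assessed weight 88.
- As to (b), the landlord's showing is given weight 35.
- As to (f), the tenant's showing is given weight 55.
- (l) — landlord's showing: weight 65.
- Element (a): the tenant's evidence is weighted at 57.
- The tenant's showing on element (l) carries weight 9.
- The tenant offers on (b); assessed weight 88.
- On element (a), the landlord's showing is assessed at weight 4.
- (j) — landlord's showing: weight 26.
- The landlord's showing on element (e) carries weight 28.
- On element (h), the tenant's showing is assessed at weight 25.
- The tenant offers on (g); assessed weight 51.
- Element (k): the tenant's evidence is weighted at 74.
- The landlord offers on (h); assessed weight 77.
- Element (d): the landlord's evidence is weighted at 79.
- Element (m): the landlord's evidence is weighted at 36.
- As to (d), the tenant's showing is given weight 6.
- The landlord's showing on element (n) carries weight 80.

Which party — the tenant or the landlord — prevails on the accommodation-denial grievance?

— Issue I —
At Stage I.1 the tenant must meet the balance of probabilities (weight exceeds 52): on (a) the weight is 57 less the opposing 4 gives net 53, which does exceed 52, so (a) meets the standard; on (b) the weight is 88 less the opposing 35 gives net 53, which does exceed 52, so (b) meets the standard.
  Stage I.1 is satisfied; the onus moves to the landlord.
At Stage I.2 the landlord must meet a heightened civil standard (weight is at least 72): on (c) the weight is 85 less the opposing 12 gives net 73, which does reach 72, so (c) meets the standard; on (d) the weight is 79 less the opposing 6 gives net 73, which does reach 72, so (d) meets the standard.
  Stage I.2 is satisfied; the onus moves to the tenant.
At Stage I.3 the tenant must meet the balance of probabilities (weight exceeds 52): on (e) the weight is 84 less the opposing 28 gives net 56, > 52, so (e) meets the standard; on (f) the weight is 55, > 52, so (f) meets the standard.
  Stage I.3 carried; the final stage is satisfied.
All stages carried — the tenant prevails on this issue.
— Issue II —
Stage II.1 (tenant, a preponderance, weight is at least 50): (g) 51 ≥ 50 — meets.
  The tenant carries Stage II.1; the landlord now bears the burden.
Stage II.2 (landlord, a preponderance, weight is at least 50): (h) net 77−25=52 ≥ 50 — meets; (i) 51 ≥ 50 — meets.
  All elements met at the final stage.
All stages carried — the landlord prevails on this issue.
— Issue III —
At Stage III.1 the tenant must meet a heightened civil standard (weight is at least 72): on (j) the weight is 97 less the opposing 26 gives net 71, which does not reach 72, so (j) does not meet the standard; on (k) the weight is 74 less the opposing 4 gives net 70, < 72, so (k) does not meet the standard.
  Stage III.1 not carried; the tenant fails its burden.
The landlord prevails on this issue.
Per-issue: Issue I → tenant; Issue II → landlord; Issue III → landlord. The tenant must prevail on every issue; overall, the landlord prevails.

landlord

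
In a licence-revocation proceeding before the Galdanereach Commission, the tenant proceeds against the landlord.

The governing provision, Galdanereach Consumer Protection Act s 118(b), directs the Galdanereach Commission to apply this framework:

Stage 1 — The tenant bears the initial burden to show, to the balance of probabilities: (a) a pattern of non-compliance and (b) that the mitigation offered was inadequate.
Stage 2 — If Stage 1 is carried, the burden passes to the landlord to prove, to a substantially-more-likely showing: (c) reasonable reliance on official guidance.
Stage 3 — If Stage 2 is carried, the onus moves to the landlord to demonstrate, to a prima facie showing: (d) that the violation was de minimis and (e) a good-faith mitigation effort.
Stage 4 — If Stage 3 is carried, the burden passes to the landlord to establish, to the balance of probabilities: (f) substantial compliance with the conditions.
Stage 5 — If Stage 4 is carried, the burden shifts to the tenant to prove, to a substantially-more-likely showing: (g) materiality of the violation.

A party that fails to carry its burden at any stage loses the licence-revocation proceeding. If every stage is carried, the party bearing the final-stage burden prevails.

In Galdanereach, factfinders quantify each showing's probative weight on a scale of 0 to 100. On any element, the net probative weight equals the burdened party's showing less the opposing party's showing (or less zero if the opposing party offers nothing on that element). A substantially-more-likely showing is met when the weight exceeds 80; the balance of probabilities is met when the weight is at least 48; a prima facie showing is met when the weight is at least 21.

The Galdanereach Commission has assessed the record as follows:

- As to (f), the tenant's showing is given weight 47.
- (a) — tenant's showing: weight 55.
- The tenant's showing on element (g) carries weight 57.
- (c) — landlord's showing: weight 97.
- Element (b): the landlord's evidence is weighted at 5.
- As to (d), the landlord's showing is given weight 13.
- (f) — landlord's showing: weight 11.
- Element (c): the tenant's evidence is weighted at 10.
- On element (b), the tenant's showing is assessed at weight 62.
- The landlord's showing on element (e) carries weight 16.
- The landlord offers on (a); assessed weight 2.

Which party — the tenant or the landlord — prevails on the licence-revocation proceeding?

At Stage 1 the tenant must meet the balance of probabilities (weight is at least 48): on (a) the weight is 55 less the opposing 2 gives net 53, ≥ 48, so (a) meets the standard; on (b) the weight is 62 less the opposing 5 gives net 57, which does reach 48, so (b) meets the standard.
  The tenant carries Stage 1; the landlord now bears the burden.
At Stage 2 the landlord must meet a substantially-more-likely showing (weight exceeds 80): on (c) the weight is 97 less the opposing 10 gives net 87, which does exceed 80, so (c) meets the standard.
  All elements met. The landlord retains the burden for Stage 3.
At Stage 3 the landlord must meet a prima facie showing (weight is at least 21): on (d) the weight is 13, < 21, so (d) does not meet the standard; on (e) the weight is 16, < 21, so (e) does not meet the standard.
  Stage 3 not carried; the landlord fails its burden.
The tenant prevails.

tenant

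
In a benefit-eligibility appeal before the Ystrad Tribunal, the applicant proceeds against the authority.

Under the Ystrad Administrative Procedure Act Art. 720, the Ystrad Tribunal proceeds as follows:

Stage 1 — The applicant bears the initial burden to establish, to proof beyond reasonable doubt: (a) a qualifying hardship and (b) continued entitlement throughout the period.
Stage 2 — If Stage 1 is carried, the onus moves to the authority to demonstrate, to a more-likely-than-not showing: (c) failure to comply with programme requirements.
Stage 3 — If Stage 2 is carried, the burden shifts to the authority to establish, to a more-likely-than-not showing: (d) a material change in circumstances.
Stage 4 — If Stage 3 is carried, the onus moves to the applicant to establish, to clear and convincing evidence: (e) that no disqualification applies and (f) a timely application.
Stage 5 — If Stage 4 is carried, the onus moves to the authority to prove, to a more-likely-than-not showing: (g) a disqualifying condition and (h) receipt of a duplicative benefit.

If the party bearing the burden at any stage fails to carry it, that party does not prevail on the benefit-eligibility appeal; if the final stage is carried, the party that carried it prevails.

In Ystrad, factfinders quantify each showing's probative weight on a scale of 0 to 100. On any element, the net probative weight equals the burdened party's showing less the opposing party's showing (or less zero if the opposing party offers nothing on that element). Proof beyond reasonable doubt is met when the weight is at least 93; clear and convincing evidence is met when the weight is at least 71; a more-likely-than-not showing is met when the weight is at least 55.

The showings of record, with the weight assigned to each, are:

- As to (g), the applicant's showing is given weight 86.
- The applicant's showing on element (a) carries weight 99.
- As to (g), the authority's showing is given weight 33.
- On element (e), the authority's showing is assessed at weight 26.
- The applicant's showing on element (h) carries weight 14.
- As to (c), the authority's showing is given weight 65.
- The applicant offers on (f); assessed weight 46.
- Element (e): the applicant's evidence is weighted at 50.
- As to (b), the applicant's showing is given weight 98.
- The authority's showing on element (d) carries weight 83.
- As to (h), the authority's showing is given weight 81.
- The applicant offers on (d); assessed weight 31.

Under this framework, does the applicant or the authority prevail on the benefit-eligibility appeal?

Stage 1 (applicant, proof beyond reasonable doubt, weight is at least 93): (a) 99 ≥ 93 — meets; (b) 98 ≥ 93 — meets.
  All elements met. The burden passes to the authority.
Stage 2 (authority, a more-likely-than-not showing, weight is at least 55): (c) 65 ≥ 55 — meets.
  Stage 2 is satisfied; the authority continues to bear the burden.
Stage 3 (authority, a more-likely-than-not showing, weight is at least 55): (d) net 83−31=52 < 55 — fails.
  The authority does not carry Stage 3.
The applicant prevails.

applicant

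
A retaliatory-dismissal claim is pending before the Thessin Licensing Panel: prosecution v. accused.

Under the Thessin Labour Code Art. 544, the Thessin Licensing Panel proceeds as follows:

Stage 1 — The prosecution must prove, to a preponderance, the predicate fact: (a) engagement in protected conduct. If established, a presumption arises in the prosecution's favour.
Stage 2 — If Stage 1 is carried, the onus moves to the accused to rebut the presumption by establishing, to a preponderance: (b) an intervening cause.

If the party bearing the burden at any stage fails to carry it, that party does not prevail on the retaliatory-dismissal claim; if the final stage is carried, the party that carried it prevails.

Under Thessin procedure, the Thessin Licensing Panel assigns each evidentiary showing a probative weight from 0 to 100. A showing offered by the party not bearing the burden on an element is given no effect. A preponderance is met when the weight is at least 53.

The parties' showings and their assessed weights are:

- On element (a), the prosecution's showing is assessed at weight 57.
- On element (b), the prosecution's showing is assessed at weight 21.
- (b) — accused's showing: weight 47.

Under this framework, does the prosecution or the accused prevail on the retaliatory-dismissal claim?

At Stage 1 the prosecution must meet a preponderance (weight is at least 53): on (a) the weight is 57, ≥ 53, so (a) meets the standard.
  The prosecution carries Stage 1; the accused now bears the burden.
At Stage 2 the accused must meet a preponderance (weight is at least 53): on (b) the weight is 47 (the prosecution's 21 is given no effect), < 53, so (b) does not meet the standard.
  Stage 2 not carried; the accused fails its burden.
The analysis ends at Stage 2; the prosecution prevails.

prosecution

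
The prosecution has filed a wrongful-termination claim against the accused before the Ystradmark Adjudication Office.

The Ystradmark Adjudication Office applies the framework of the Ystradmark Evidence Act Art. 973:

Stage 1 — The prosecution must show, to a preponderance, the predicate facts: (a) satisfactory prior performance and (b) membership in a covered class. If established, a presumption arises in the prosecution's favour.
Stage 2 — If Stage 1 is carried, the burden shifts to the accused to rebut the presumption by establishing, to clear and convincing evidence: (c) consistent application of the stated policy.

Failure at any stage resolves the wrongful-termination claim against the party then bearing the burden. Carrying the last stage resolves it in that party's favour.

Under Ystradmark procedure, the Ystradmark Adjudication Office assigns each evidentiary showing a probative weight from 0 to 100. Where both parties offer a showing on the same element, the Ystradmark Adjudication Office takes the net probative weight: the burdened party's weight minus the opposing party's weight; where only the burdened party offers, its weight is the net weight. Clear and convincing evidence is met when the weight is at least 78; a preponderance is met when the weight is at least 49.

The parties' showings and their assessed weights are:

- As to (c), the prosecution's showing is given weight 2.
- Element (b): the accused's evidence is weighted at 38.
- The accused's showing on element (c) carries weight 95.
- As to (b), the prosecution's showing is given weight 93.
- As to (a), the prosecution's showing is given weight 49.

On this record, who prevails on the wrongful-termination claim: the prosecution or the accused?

Stage 1 — burden on prosecution; standard: a preponderance (weight is at least 49).
    (a): 49 ≥ 49 [met]
    (b): 93 − 38 = 55 ≥ 49 [met]
  The prosecution carries Stage 1; the accused now bears the burden.
Stage 2 — burden on accused; standard: clear and convincing evidence (weight is at least 78).
    (c): 95 − 2 = 93 ≥ 78 [met]
  The accused carries the last stage.
With every stage satisfied, the accused prevails.

accused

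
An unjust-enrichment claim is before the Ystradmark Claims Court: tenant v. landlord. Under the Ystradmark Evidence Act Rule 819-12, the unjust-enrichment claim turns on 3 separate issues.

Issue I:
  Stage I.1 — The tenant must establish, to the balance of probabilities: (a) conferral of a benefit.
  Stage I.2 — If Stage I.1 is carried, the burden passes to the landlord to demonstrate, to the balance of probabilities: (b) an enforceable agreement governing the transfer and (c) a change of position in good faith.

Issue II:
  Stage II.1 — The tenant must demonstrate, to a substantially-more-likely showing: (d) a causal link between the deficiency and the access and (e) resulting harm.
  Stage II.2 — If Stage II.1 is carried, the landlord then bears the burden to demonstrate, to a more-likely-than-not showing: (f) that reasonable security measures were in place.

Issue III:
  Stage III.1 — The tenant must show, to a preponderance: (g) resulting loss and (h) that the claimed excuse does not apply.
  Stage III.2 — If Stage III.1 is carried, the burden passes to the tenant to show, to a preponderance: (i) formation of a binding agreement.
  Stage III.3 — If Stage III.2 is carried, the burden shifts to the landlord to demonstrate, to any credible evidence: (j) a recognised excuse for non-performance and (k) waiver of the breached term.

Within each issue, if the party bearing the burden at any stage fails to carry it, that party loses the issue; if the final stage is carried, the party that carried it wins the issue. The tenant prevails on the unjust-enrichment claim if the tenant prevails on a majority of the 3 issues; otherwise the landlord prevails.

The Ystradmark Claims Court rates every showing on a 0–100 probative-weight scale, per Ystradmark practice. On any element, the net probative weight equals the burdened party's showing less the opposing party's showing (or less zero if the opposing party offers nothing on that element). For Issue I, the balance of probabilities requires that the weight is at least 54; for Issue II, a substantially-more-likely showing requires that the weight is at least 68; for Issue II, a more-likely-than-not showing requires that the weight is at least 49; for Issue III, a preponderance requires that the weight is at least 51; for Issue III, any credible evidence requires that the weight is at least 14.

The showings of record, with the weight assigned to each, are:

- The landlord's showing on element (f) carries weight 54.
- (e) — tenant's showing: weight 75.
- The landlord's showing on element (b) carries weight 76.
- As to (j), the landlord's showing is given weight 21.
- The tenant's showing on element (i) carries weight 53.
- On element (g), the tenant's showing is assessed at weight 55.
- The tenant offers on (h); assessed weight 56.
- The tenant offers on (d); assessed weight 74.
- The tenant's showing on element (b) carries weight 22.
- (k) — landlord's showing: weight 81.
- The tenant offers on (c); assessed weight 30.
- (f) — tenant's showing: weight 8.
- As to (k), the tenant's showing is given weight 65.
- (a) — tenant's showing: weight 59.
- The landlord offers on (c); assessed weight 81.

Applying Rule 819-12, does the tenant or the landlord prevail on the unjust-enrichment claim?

tenant

— Issue I —
Stage I.1 (tenant, the balance of probabilities, weight is at least 54): (a) 59 ≥ 54 — meets.
  Stage I.1 is satisfied; the onus moves to the landlord.
Stage I.2 (landlord, the balance of probabilities, weight is at least 54): (b) net 76−22=54 ≥ 54 — meets; (c) net 81−30=51 < 54 — fails.
  Not every element is met, so the landlord fails to carry Stage I.2.
The tenant prevails on this issue.
— Issue II —
Stage II.1 — burden on tenant; standard: a substantially-more-likely showing (weight is at least 68).
    (d): 74 ≥ 68 [met]
    (e): 75 ≥ 68 [met]
  The tenant carries Stage II.1; the landlord now bears the burden.
Stage II.2 — burden on landlord; standard: a more-likely-than-not showing (weight is at least 49).
    (f): 54 − 8 = 46 < 49 [not met]
  The landlord does not carry Stage II.2.
The tenant prevails on this issue.
— Issue III —
Stage III.1 — burden on tenant; standard: a preponderance (weight is at least 51).
    (g): 55 ≥ 51 [met]
    (h): 56 ≥ 51 [met]
  Stage III.1 is satisfied; the tenant continues to bear the burden.
Stage III.2 — burden on tenant; standard: a preponderance (weight is at least 51).
    (i): 53 ≥ 51 [met]
  Stage III.2 is satisfied; the onus moves to the landlord.
Stage III.3 — burden on landlord; standard: any credible evidence (weight is at least 14).
    (j): 21 ≥ 14 [met]
    (k): 81 − 65 = 16 ≥ 14 [met]
  The landlord carries the last stage.
With every stage satisfied, the landlord prevails on this issue.
Per-issue: Issue I → tenant; Issue II → tenant; Issue III → landlord. The tenant must prevail on a majority of issues; overall, the tenant prevails.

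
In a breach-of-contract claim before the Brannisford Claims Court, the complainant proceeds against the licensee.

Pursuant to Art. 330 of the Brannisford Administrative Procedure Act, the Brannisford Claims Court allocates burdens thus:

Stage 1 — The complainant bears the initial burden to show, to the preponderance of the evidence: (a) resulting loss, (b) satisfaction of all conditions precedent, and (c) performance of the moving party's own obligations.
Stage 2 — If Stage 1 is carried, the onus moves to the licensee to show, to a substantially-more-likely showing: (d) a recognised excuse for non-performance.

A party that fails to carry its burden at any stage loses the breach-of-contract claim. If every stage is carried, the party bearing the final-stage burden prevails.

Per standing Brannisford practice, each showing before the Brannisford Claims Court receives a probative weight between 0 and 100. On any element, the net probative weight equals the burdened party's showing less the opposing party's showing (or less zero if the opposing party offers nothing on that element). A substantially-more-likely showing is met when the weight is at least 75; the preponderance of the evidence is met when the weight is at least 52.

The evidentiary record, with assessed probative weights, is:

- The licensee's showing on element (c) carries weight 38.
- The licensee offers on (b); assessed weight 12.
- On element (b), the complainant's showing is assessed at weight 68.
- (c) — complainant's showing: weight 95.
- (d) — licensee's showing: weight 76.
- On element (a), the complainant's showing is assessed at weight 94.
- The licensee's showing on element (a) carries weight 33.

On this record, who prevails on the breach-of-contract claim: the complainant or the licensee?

Stage 1 (complainant, the preponderance of the evidence, weight is at least 52): (a) net 94−33=61 ≥ 52 — meets; (b) net 68−12=56 ≥ 52 — meets; (c) net 95−38=57 ≥ 52 — meets.
  Stage 1 carried; the burden shifts to the licensee.
Stage 2 (licensee, a substantially-more-likely showing, weight is at least 75): (d) 76 ≥ 75 — meets.
  The licensee carries the last stage.
All stages carried — the licensee prevails.

licensee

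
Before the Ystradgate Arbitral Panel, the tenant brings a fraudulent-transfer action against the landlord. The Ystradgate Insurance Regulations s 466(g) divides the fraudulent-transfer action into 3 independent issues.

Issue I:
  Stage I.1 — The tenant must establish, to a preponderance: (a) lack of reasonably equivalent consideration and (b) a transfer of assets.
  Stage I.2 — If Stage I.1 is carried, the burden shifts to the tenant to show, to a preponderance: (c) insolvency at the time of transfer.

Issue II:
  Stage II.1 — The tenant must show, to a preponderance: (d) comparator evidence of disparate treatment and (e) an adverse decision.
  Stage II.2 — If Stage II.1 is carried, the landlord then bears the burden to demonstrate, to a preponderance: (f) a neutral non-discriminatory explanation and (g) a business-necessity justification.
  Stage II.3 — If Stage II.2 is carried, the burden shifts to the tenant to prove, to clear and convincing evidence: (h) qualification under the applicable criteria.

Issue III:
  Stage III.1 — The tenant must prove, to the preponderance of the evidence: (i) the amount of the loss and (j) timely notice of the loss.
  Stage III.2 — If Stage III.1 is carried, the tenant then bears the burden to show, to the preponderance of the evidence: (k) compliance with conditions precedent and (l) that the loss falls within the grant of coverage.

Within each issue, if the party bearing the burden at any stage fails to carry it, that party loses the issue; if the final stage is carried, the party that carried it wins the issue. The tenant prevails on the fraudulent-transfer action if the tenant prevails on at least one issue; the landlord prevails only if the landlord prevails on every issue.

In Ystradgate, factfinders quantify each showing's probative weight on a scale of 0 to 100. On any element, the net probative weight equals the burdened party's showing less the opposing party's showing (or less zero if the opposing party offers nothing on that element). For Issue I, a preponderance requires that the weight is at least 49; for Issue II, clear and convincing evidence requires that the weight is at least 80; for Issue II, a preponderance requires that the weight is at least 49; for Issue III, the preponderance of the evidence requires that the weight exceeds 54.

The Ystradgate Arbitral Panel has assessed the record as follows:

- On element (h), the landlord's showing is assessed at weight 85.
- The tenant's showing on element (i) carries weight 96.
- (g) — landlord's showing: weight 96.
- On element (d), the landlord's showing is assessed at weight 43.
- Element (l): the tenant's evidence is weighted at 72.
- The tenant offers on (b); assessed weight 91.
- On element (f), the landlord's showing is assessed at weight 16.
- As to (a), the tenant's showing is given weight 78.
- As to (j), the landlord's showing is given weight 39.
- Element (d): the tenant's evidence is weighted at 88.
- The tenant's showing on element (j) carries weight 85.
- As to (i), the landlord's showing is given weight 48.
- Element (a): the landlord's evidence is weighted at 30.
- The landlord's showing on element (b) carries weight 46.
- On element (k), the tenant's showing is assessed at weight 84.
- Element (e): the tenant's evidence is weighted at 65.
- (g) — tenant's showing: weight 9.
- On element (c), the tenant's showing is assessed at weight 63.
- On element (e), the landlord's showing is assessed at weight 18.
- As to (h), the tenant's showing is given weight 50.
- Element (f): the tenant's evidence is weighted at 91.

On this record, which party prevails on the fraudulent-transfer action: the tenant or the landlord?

landlord

— Issue I —
Stage I.1 — burden on tenant; standard: a preponderance (weight is at least 49).
    (a): 78 − 30 = 48 < 49 [not met]
    (b): 91 − 46 = 45 < 49 [not met]
  The tenant does not carry Stage I.1.
The landlord prevails on this issue.
— Issue II —
Stage II.1 — burden on tenant; standard: a preponderance (weight is at least 49).
    (d): 88 − 43 = 45 < 49 [not met]
    (e): 65 − 18 = 47 < 49 [not met]
  Stage II.1 not carried; the tenant fails its burden.
The analysis ends at Stage II.1; the landlord prevails on this issue.
— Issue III —
Stage III.1 — burden on tenant; standard: the preponderance of the evidence (weight exceeds 54).
    (i): 96 − 48 = 48 ≤ 54 [not met]
    (j): 85 − 39 = 46 ≤ 54 [not met]
  The tenant does not carry Stage III.1.
So the landlord prevails on this issue.
Per-issue: Issue I → landlord; Issue II → landlord; Issue III → landlord. The tenant must prevail on at least one issue; overall, the landlord prevails.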